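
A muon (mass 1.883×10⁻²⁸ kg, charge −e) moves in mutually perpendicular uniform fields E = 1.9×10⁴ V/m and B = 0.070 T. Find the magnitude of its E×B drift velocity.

In crossed fields the guiding centre drifts at v_d = |E×B|/B² = E/B, independent of charge and mass.
v_d = 1.9×10⁴/0.070 = 2.7×10⁵ m/s.

v_d ≈ 2.7×10⁵ m/s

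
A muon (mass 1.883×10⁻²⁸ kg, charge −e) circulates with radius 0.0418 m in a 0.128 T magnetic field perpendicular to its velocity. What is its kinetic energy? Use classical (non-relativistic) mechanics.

v = |q|Br/m, then KE = ½mv² = (qBr)²/(2m).
v = (1.602×10⁻¹⁹)(0.128)(0.0418)/1.883×10⁻²⁸ ≈ 4.552×10⁶ m/s.
KE = ½(1.883×10⁻²⁸)(4.552×10⁶)² ≈ 1.95×10⁻¹⁵ J = 1.22×10⁴ eV.

KE ≈ 1.22×10⁴ eV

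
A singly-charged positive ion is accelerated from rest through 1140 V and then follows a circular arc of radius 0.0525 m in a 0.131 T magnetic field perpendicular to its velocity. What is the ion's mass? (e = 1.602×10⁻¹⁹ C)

m ≈ 3.32×10⁻²⁷ kg

Combine |q|V = ½mv² and r = mv/(|q|B): eliminate v to get m = qB²r²/(2V).
m = (1.602×10⁻¹⁹)(0.131)²(0.0525)²/(2·1140) ≈ 3.32×10⁻²⁷ kg.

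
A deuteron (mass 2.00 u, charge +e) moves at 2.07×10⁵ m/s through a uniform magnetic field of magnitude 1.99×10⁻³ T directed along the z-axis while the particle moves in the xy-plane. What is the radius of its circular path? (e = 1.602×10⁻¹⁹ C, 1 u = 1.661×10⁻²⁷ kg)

r ≈ 2.16 m

The magnetic force provides the centripetal force: |q|vB = mv²/r.
r = mv/(|q|B) = (3.322×10⁻²⁷)(2.07×10⁵)/((1.602×10⁻¹⁹)(1.99×10⁻³)) ≈ 2.16 m.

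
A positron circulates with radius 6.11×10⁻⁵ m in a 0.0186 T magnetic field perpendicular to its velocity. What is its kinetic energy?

KE ≈ 1.82×10⁻²⁰ J

v = |q|Br/m, then KE = ½mv² = (qBr)²/(2m).
v = (1.602×10⁻¹⁹)(0.0186)(6.11×10⁻⁵)/9.109×10⁻³¹ ≈ 1.999×10⁵ m/s.
KE = ½(9.109×10⁻³¹)(1.999×10⁵)² ≈ 1.82×10⁻²⁰ J.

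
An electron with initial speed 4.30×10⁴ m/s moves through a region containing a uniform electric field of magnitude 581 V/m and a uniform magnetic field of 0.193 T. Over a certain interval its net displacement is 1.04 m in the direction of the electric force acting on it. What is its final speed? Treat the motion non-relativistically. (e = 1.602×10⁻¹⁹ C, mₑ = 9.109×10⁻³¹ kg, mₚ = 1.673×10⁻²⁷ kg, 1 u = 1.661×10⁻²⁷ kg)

B does no work; ΔKE = |q|E d.
½mv_f² = ½mv₀² + |q|Ed = ½(9.109×10⁻³¹)(4.30×10⁴)² + (1.602×10⁻¹⁹)(581)(1.04) ≈ 8.421×10⁻²² J + 9.680×10⁻¹⁷ J ≈ 9.680×10⁻¹⁷ J.
v_f = √(2·9.680×10⁻¹⁷/9.109×10⁻³¹) ≈ 1.46×10⁷ m/s.

v_f ≈ 1.46×10⁷ m/s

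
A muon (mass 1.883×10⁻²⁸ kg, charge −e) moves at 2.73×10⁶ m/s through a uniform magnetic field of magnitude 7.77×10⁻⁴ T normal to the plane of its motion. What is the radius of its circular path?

r ≈ 4.13 m

The magnetic force provides the centripetal force: |q|vB = mv²/r.
r = mv/(|q|B) = (1.883×10⁻²⁸)(2.73×10⁶)/((1.602×10⁻¹⁹)(7.77×10⁻⁴)) ≈ 4.13 m.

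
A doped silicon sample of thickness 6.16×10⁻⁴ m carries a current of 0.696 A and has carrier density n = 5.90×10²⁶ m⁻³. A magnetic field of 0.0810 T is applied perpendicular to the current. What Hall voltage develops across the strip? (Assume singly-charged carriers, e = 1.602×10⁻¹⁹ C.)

V_H = IB/(n e t).
V_H = (0.696)(0.0810)/((5.90×10²⁶)(1.602×10⁻¹⁹)(6.16×10⁻⁴)) ≈ 9.68×10⁻⁷ V.

V_H ≈ 9.68×10⁻⁷ V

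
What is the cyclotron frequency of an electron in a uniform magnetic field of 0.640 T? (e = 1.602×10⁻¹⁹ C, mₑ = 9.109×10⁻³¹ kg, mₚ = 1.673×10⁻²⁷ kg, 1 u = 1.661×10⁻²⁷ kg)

f ≈ 1.79×10¹⁰ Hz

f = |q|B/(2πm).
f = (1.602×10⁻¹⁹)(0.640)/(2π·9.109×10⁻³¹) ≈ 1.79×10¹⁰ Hz.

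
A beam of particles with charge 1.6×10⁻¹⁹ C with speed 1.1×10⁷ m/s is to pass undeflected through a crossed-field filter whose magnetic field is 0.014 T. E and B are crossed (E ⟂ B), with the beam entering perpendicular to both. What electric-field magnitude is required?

E = 1.5×10⁵ V/m

For straight-line motion qE = qvB, so E = vB.
E = 1.1×10⁷ × 0.014 = 1.5×10⁵ V/m.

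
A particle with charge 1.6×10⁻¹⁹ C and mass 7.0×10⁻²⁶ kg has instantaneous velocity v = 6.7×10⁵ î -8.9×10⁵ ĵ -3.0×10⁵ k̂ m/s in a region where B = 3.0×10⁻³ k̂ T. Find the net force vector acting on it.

v×B = (-2670, -2010, 0) N/C.
F = q v×B = (1.6×10⁻¹⁹ C)·(-2670, -2010, 0) = (-4.27×10⁻¹⁶, -3.22×10⁻¹⁶, 0) N.

F ≈ (-4.27×10⁻¹⁶, -3.22×10⁻¹⁶, 0) N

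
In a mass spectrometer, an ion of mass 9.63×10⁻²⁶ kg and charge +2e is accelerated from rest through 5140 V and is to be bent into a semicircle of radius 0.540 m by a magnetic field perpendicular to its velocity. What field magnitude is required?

v = √(2|q|V/m) = √(2·3.204×10⁻¹⁹·5140/9.63×10⁻²⁶) ≈ 1.849×10⁵ m/s.
B = mv/(|q|r) = (9.63×10⁻²⁶)(1.849×10⁵)/((3.204×10⁻¹⁹)(0.540)) ≈ 0.103 T.

B ≈ 0.103 T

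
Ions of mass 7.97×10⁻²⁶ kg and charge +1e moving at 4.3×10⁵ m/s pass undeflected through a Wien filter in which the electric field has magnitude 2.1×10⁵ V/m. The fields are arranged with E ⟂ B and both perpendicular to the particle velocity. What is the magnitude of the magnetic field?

Balance of forces in the selector: qE = qvB ⇒ B = E/v.
B = 2.1×10⁵/4.3×10⁵ = 0.49 T.

B = 0.49 T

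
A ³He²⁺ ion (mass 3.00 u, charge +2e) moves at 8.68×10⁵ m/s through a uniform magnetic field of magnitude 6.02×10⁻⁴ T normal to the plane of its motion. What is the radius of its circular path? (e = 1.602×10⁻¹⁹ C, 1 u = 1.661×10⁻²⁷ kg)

r ≈ 22.4 m

The magnetic force provides the centripetal force: |q|vB = mv²/r.
r = mv/(|q|B) = (4.983×10⁻²⁷)(8.68×10⁵)/((3.204×10⁻¹⁹)(6.02×10⁻⁴)) ≈ 22.4 m.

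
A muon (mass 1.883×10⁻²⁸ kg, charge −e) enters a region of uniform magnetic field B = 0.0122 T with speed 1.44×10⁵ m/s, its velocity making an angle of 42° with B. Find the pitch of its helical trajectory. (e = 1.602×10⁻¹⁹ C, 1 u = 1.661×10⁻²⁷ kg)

v∥ = v cosθ = 1.44×10⁵·cos42° ≈ 1.070×10⁵ m/s.
T = 2πm/(|q|B) = 2π(1.883×10⁻²⁸)/((1.602×10⁻¹⁹)(0.0122)) ≈ 6.054×10⁻⁷ s.
pitch = v∥ T = (1.070×10⁵)(6.054×10⁻⁷) ≈ 0.0648 m.

p ≈ 0.0648 m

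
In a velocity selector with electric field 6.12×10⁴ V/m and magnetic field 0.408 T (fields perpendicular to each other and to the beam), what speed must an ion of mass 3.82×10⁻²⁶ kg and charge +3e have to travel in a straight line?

Straight-line motion ⇒ electric and magnetic forces cancel, so E = vB.
v = E/B = 6.12×10⁴/0.408 = 1.50×10⁵ m/s.

v = 1.50×10⁵ m/s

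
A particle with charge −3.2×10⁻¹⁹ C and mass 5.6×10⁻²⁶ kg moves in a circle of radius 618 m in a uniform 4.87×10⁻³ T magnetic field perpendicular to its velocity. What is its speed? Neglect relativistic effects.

v ≈ 1.72×10⁷ m/s

From |q|vB = mv²/r, v = |q|Br/m.
v = (3.2×10⁻¹⁹)(4.87×10⁻³)(618)/5.6×10⁻²⁶ ≈ 1.72×10⁷ m/s.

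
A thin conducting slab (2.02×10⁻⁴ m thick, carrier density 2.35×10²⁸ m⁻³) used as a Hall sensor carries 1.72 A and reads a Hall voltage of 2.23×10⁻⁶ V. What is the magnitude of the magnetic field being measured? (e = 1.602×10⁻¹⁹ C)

B ≈ 0.986 T

From V_H = IB/(n e t), B = V_H n e t / I.
B = (2.23×10⁻⁶)(2.35×10²⁸)(1.602×10⁻¹⁹)(2.02×10⁻⁴)/1.72 ≈ 0.986 T.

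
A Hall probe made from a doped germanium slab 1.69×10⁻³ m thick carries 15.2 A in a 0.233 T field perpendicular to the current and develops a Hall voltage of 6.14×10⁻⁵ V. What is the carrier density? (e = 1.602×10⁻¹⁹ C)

From V_H = IB/(n e t), n = IB/(V_H e t).
n = (15.2)(0.233)/((6.14×10⁻⁵)(1.602×10⁻¹⁹)(1.69×10⁻³)) ≈ 2.13×10²⁶ m⁻³.

n ≈ 2.13×10²⁶ m⁻³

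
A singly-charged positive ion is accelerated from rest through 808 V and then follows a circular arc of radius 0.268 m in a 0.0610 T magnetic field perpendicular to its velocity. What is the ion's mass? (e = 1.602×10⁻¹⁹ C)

m ≈ 2.65×10⁻²⁶ kg

Combine |q|V = ½mv² and r = mv/(|q|B): eliminate v to get m = qB²r²/(2V).
m = (1.602×10⁻¹⁹)(0.0610)²(0.268)²/(2·808) ≈ 2.65×10⁻²⁶ kg.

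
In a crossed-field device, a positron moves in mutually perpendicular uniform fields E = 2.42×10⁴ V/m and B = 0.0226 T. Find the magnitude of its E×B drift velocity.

The steady drift has the magnetic force balancing the electric force, so v_d = E/B.
v_d = 2.42×10⁴/0.0226 = 1.07×10⁶ m/s.

v_d ≈ 1.07×10⁶ m/s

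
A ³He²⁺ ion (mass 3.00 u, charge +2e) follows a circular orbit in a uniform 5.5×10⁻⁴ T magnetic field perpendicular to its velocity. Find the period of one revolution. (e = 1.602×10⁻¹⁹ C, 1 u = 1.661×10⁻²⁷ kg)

The cyclotron period depends only on m, q, B: T = 2πm/(|q|B).
T = 2π(4.983×10⁻²⁷)/((3.204×10⁻¹⁹)(5.5×10⁻⁴)) ≈ 1.8×10⁻⁴ s.

T ≈ 1.8×10⁻⁴ s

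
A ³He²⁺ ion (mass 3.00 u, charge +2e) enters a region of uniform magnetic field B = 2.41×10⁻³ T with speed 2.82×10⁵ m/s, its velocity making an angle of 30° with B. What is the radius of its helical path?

r ≈ 0.910 m

v⊥ = v sinθ = 2.82×10⁵·sin30° ≈ 1.410×10⁵ m/s.
r = m v⊥/(|q|B) = (4.983×10⁻²⁷)(1.410×10⁵)/((3.204×10⁻¹⁹)(2.41×10⁻³)) ≈ 0.910 m.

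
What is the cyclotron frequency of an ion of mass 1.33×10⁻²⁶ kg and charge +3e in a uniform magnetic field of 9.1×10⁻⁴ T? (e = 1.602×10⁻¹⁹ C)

f ≈ 5200 Hz

f = |q|B/(2πm).
f = (4.806×10⁻¹⁹)(9.1×10⁻⁴)/(2π·1.33×10⁻²⁶) ≈ 5200 Hz.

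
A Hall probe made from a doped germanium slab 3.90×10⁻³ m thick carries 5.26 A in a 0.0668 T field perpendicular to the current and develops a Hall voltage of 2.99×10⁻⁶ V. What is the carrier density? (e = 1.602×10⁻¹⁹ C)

From V_H = IB/(n e t), n = IB/(V_H e t).
n = (5.26)(0.0668)/((2.99×10⁻⁶)(1.602×10⁻¹⁹)(3.90×10⁻³)) ≈ 1.88×10²⁶ m⁻³.

n ≈ 1.88×10²⁶ m⁻³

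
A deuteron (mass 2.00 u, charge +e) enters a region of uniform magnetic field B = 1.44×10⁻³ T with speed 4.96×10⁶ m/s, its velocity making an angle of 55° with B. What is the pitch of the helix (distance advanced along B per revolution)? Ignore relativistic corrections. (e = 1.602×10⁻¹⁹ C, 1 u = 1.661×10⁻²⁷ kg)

p ≈ 257 m

v∥ = v cosθ = 4.96×10⁶·cos55° ≈ 2.845×10⁶ m/s.
T = 2πm/(|q|B) = 2π(3.322×10⁻²⁷)/((1.602×10⁻¹⁹)(1.44×10⁻³)) ≈ 9.048×10⁻⁵ s.
pitch = v∥ T = (2.845×10⁶)(9.048×10⁻⁵) ≈ 257 m.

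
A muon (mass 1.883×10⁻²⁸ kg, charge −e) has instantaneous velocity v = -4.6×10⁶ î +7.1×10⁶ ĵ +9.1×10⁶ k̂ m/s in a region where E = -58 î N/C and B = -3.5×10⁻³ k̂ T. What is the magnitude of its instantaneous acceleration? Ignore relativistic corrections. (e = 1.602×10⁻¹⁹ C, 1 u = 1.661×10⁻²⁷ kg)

|a| ≈ 2.52×10¹³ m/s²

v×B = (-2.48×10⁴, -1.61×10⁴, 0) N/C.
E + v×B = (-2.49×10⁴, -1.61×10⁴, 0) N/C.
F = q(E + v×B) = (−1.602×10⁻¹⁹ C)·(-2.49×10⁴, -1.61×10⁴, 0) = (3.99×10⁻¹⁵, 2.58×10⁻¹⁵, 0) N.
|a| = |F|/m = 4.751×10⁻¹⁵/1.883×10⁻²⁸ ≈ 2.52×10¹³ m/s².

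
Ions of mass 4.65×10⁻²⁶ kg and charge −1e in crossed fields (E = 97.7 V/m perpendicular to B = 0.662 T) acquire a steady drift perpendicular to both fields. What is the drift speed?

The E×B drift speed is v_d = E/B.
v_d = 97.7/0.662 = 148 m/s.

v_d ≈ 148 m/s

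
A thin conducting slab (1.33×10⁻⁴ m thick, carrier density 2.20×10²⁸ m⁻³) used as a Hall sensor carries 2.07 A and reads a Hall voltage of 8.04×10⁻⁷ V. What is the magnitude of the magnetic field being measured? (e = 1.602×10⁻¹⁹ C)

B ≈ 0.182 T

From V_H = IB/(n e t), B = V_H n e t / I.
B = (8.04×10⁻⁷)(2.20×10²⁸)(1.602×10⁻¹⁹)(1.33×10⁻⁴)/2.07 ≈ 0.182 T.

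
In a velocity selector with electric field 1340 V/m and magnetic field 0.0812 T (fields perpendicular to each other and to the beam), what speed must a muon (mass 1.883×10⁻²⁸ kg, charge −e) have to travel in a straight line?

Straight-line motion ⇒ electric and magnetic forces cancel, so E = vB.
v = E/B = 1340/0.0812 = 1.65×10⁴ m/s.

v = 1.65×10⁴ m/s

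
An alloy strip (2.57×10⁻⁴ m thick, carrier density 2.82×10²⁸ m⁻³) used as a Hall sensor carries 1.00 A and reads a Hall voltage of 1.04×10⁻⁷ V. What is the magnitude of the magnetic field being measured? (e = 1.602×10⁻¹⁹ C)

B ≈ 0.121 T

From V_H = IB/(n e t), B = V_H n e t / I.
B = (1.04×10⁻⁷)(2.82×10²⁸)(1.602×10⁻¹⁹)(2.57×10⁻⁴)/1.00 ≈ 0.121 T.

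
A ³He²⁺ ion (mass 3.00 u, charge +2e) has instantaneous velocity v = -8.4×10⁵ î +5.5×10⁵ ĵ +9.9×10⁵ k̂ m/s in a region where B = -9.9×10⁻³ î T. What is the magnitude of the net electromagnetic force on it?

|F| ≈ 3.59×10⁻¹⁵ N

v×B = (0, -9800, 5440) N/C.
F = q v×B = (3.204×10⁻¹⁹ C)·(0, -9800, 5440) = (0, -3.14×10⁻¹⁵, 1.74×10⁻¹⁵) N.
|F| = 3.59×10⁻¹⁵ N.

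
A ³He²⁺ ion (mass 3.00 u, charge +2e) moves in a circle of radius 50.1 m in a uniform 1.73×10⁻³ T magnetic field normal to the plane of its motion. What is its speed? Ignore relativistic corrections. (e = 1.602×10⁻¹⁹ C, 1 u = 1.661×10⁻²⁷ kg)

v ≈ 5.57×10⁶ m/s

From |q|vB = mv²/r, v = |q|Br/m.
v = (3.204×10⁻¹⁹)(1.73×10⁻³)(50.1)/4.983×10⁻²⁷ ≈ 5.57×10⁶ m/s.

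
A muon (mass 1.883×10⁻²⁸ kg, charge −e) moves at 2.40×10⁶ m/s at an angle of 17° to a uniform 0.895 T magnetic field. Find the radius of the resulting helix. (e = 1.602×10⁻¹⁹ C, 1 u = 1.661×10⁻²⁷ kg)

r ≈ 9.22×10⁻⁴ m

v⊥ = v sinθ = 2.40×10⁶·sin17° ≈ 7.017×10⁵ m/s.
r = m v⊥/(|q|B) = (1.883×10⁻²⁸)(7.017×10⁵)/((1.602×10⁻¹⁹)(0.895)) ≈ 9.22×10⁻⁴ m.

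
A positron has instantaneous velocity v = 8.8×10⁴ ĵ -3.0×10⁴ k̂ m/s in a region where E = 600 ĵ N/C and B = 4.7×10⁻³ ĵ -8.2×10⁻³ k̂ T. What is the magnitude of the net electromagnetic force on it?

|F| ≈ 1.34×10⁻¹⁶ N

v×B = (-581, 0, 0) N/C.
E + v×B = (-581, 600, 0) N/C.
F = q(E + v×B) = (1.602×10⁻¹⁹ C)·(-581, 600, 0) = (-9.30×10⁻¹⁷, 9.61×10⁻¹⁷, 0) N.
|F| = 1.34×10⁻¹⁶ N.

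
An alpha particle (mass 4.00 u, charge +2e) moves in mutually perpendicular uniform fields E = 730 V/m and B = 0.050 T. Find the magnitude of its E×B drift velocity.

v_d ≈ 1.5×10⁴ m/s

In crossed fields the guiding centre drifts at v_d = |E×B|/B² = E/B, independent of charge and mass.
v_d = 730/0.050 = 1.5×10⁴ m/s.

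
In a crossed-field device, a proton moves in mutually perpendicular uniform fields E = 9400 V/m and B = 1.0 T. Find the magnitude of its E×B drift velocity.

The steady drift has the magnetic force balancing the electric force, so v_d = E/B.
v_d = 9400/1.0 = 9400 m/s.

v_d ≈ 9400 m/s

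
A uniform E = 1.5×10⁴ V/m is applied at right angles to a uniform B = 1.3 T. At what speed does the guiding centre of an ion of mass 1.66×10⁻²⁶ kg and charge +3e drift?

v_d ≈ 1.2×10⁴ m/s

In crossed fields the guiding centre drifts at v_d = |E×B|/B² = E/B, independent of charge and mass.
v_d = 1.5×10⁴/1.3 = 1.2×10⁴ m/s.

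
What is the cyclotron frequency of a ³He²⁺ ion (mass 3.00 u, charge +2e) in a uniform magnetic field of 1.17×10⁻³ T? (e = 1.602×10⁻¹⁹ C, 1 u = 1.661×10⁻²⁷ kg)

f ≈ 1.20×10⁴ Hz

f = |q|B/(2πm).
f = (3.204×10⁻¹⁹)(1.17×10⁻³)/(2π·4.983×10⁻²⁷) ≈ 1.20×10⁴ Hz.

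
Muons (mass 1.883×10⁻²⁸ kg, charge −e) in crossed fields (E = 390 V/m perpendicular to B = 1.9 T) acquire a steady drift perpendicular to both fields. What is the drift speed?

The steady drift has the magnetic force balancing the electric force, so v_d = E/B.
v_d = 390/1.9 = 210 m/s.

v_d ≈ 210 m/s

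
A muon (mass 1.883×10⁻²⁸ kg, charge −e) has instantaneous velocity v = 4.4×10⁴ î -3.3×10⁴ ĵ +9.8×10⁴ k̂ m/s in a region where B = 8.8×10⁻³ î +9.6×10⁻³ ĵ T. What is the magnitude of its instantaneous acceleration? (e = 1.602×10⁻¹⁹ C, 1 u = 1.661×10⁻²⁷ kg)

v×B = (-941, 862, 713) N/C.
F = q v×B = (−1.602×10⁻¹⁹ C)·(-941, 862, 713) = (1.51×10⁻¹⁶, -1.38×10⁻¹⁶, -1.14×10⁻¹⁶) N.
|a| = |F|/m = 2.342×10⁻¹⁶/1.883×10⁻²⁸ ≈ 1.24×10¹² m/s².

|a| ≈ 1.24×10¹² m/s²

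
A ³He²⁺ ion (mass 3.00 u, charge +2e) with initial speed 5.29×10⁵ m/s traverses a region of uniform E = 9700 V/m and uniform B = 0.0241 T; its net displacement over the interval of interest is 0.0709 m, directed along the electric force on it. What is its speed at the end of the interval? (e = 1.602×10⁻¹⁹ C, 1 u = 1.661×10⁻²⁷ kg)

B does no work; ΔKE = |q|E d.
½mv_f² = ½mv₀² + |q|Ed = ½(4.983×10⁻²⁷)(5.29×10⁵)² + (3.204×10⁻¹⁹)(9700)(0.0709) ≈ 6.972×10⁻¹⁶ J + 2.203×10⁻¹⁶ J ≈ 9.176×10⁻¹⁶ J.
v_f = √(2·9.176×10⁻¹⁶/4.983×10⁻²⁷) ≈ 6.07×10⁵ m/s.

v_f ≈ 6.07×10⁵ m/s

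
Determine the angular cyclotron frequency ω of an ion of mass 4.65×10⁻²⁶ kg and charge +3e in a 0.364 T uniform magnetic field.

ω = |q|B/m.
ω = (4.806×10⁻¹⁹)(0.364)/4.65×10⁻²⁶ ≈ 3.76×10⁶ rad/s.

ω ≈ 3.76×10⁶ rad/s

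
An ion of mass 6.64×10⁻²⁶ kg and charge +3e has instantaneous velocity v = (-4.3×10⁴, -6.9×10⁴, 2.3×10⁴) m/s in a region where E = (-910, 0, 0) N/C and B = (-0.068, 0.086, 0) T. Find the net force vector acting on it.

v×B = (-1980, -1560, -8390) N/C.
E + v×B = (-2890, -1560, -8390) N/C.
F = q(E + v×B) = (4.806×10⁻¹⁹ C)·(-2890, -1560, -8390) = (-1.39×10⁻¹⁵, -7.52×10⁻¹⁶, -4.03×10⁻¹⁵) N.

F ≈ (-1.39×10⁻¹⁵, -7.52×10⁻¹⁶, -4.03×10⁻¹⁵) N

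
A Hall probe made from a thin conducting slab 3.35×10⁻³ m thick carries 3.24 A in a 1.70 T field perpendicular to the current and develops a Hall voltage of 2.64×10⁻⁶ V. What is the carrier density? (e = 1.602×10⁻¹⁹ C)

n ≈ 3.89×10²⁷ m⁻³

From V_H = IB/(n e t), n = IB/(V_H e t).
n = (3.24)(1.70)/((2.64×10⁻⁶)(1.602×10⁻¹⁹)(3.35×10⁻³)) ≈ 3.89×10²⁷ m⁻³.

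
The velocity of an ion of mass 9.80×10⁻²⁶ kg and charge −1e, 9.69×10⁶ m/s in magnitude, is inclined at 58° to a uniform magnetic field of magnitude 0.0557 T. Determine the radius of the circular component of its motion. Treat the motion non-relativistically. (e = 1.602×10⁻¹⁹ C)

v⊥ = v sinθ = 9.69×10⁶·sin58° ≈ 8.218×10⁶ m/s.
r = m v⊥/(|q|B) = (9.80×10⁻²⁶)(8.218×10⁶)/((1.602×10⁻¹⁹)(0.0557)) ≈ 90.3 m.

r ≈ 90.3 m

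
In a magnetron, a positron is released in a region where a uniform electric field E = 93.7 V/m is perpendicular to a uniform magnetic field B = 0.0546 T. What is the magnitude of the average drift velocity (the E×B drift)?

v_d ≈ 1720 m/s

The steady drift has the magnetic force balancing the electric force, so v_d = E/B.
v_d = 93.7/0.0546 = 1720 m/s.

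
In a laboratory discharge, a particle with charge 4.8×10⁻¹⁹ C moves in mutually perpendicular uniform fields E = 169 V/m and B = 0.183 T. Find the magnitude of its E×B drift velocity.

v_d ≈ 923 m/s

In crossed fields the guiding centre drifts at v_d = |E×B|/B² = E/B, independent of charge and mass.
v_d = 169/0.183 = 923 m/s.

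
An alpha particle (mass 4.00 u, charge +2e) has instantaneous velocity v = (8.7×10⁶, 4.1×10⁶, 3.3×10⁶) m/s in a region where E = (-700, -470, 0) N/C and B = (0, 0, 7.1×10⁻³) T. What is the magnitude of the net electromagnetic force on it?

v×B = (2.91×10⁴, -6.18×10⁴, 0) N/C.
E + v×B = (2.84×10⁴, -6.22×10⁴, 0) N/C.
F = q(E + v×B) = (3.204×10⁻¹⁹ C)·(2.84×10⁴, -6.22×10⁴, 0) = (9.10×10⁻¹⁵, -1.99×10⁻¹⁴, 0) N.
|F| = 2.19×10⁻¹⁴ N.

|F| ≈ 2.19×10⁻¹⁴ N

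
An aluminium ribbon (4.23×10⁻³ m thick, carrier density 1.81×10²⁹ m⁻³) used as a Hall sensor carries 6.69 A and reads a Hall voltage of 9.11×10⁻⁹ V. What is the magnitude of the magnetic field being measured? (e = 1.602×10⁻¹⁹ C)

From V_H = IB/(n e t), B = V_H n e t / I.
B = (9.11×10⁻⁹)(1.81×10²⁹)(1.602×10⁻¹⁹)(4.23×10⁻³)/6.69 ≈ 0.167 T.

B ≈ 0.167 T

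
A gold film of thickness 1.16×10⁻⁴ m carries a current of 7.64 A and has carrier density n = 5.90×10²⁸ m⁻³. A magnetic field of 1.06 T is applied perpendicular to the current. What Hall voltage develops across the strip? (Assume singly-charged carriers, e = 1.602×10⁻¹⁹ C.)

V_H ≈ 7.39×10⁻⁶ V

V_H = IB/(n e t).
V_H = (7.64)(1.06)/((5.90×10²⁸)(1.602×10⁻¹⁹)(1.16×10⁻⁴)) ≈ 7.39×10⁻⁶ V.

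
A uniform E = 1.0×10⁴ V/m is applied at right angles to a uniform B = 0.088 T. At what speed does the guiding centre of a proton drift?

The E×B drift speed is v_d = E/B.
v_d = 1.0×10⁴/0.088 = 1.1×10⁵ m/s.

v_d ≈ 1.1×10⁵ m/s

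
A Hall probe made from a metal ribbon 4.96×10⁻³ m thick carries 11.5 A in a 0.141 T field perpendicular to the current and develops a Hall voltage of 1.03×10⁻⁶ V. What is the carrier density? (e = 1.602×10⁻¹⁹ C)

n ≈ 1.98×10²⁷ m⁻³

From V_H = IB/(n e t), n = IB/(V_H e t).
n = (11.5)(0.141)/((1.03×10⁻⁶)(1.602×10⁻¹⁹)(4.96×10⁻³)) ≈ 1.98×10²⁷ m⁻³.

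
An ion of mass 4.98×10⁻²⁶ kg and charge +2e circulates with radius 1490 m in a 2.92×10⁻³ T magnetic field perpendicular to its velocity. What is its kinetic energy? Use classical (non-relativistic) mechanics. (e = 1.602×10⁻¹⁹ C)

v = |q|Br/m, then KE = ½mv² = (qBr)²/(2m).
v = (3.204×10⁻¹⁹)(2.92×10⁻³)(1490)/4.98×10⁻²⁶ ≈ 2.799×10⁷ m/s.
KE = ½(4.98×10⁻²⁶)(2.799×10⁷)² ≈ 1.95×10⁻¹¹ J.

KE ≈ 1.95×10⁻¹¹ J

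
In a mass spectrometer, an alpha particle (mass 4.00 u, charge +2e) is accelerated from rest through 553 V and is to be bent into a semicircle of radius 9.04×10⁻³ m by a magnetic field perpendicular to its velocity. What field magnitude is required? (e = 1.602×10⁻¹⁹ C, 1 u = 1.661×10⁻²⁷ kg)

B ≈ 0.530 T

v = √(2|q|V/m) = √(2·3.204×10⁻¹⁹·553/6.644×10⁻²⁷) ≈ 2.309×10⁵ m/s.
B = mv/(|q|r) = (6.644×10⁻²⁷)(2.309×10⁵)/((3.204×10⁻¹⁹)(9.04×10⁻³)) ≈ 0.530 T.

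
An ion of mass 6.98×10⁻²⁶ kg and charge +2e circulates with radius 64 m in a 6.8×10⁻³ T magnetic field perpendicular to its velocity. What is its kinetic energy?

v = |q|Br/m, then KE = ½mv² = (qBr)²/(2m).
v = (3.204×10⁻¹⁹)(6.8×10⁻³)(64)/6.98×10⁻²⁶ ≈ 1.998×10⁶ m/s.
KE = ½(6.98×10⁻²⁶)(1.998×10⁶)² ≈ 1.4×10⁻¹³ J = 8.7×10⁵ eV.

KE ≈ 8.7×10⁵ eV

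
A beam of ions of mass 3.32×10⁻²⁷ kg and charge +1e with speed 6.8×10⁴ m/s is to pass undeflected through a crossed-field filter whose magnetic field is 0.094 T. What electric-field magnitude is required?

For straight-line motion qE = qvB, so E = vB.
E = 6.8×10⁴ × 0.094 = 6400 V/m.

E = 6400 V/m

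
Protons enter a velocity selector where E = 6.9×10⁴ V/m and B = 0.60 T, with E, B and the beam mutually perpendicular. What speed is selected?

v = 1.2×10⁵ m/s

Straight-line motion ⇒ electric and magnetic forces cancel, so E = vB.
v = E/B = 6.9×10⁴/0.60 = 1.2×10⁵ m/s.
The result is independent of the particle's charge and mass.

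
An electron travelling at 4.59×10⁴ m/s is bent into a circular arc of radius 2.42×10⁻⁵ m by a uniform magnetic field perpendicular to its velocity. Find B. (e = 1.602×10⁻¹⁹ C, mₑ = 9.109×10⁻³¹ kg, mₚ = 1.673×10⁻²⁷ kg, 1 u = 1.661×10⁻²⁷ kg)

B ≈ 0.0108 T

From |q|vB = mv²/r, B = mv/(|q|r).
B = (9.109×10⁻³¹)(4.59×10⁴)/((1.602×10⁻¹⁹)(2.42×10⁻⁵)) ≈ 0.0108 T.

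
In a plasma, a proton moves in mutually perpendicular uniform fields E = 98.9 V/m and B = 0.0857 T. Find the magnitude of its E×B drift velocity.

In crossed fields the guiding centre drifts at v_d = |E×B|/B² = E/B, independent of charge and mass.
v_d = 98.9/0.0857 = 1150 m/s.

v_d ≈ 1150 m/s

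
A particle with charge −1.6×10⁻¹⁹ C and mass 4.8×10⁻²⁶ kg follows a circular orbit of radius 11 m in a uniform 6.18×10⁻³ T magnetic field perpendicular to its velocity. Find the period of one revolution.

The cyclotron period depends only on m, q, B: T = 2πm/(|q|B).
T = 2π(4.8×10⁻²⁶)/((1.6×10⁻¹⁹)(6.18×10⁻³)) ≈ 3.05×10⁻⁴ s.

T ≈ 3.05×10⁻⁴ s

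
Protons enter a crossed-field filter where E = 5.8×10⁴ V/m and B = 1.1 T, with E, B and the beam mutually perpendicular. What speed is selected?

v = 5.3×10⁴ m/s

Zero net Lorentz force requires |qE| = |q v×B|, i.e. E = vB.
v = E/B = 5.8×10⁴/1.1 = 5.3×10⁴ m/s.
The result is independent of the particle's charge and mass.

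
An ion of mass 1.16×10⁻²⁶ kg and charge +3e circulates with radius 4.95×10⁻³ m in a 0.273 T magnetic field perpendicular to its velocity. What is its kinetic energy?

v = |q|Br/m, then KE = ½mv² = (qBr)²/(2m).
v = (4.806×10⁻¹⁹)(0.273)(4.95×10⁻³)/1.16×10⁻²⁶ ≈ 5.599×10⁴ m/s.
KE = ½(1.16×10⁻²⁶)(5.599×10⁴)² ≈ 1.82×10⁻¹⁷ J = 113 eV.

KE ≈ 113 eV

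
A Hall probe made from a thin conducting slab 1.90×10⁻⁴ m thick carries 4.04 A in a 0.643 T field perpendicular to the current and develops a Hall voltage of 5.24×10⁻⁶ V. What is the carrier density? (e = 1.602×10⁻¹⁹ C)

From V_H = IB/(n e t), n = IB/(V_H e t).
n = (4.04)(0.643)/((5.24×10⁻⁶)(1.602×10⁻¹⁹)(1.90×10⁻⁴)) ≈ 1.63×10²⁸ m⁻³.

n ≈ 1.63×10²⁸ m⁻³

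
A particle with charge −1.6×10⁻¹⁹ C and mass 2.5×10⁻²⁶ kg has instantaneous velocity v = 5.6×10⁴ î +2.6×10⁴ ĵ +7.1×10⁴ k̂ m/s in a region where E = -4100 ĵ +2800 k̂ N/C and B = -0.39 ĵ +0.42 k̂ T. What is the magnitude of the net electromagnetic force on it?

|F| ≈ 8.18×10⁻¹⁵ N

v×B = (3.86×10⁴, -2.35×10⁴, -2.18×10⁴) N/C.
E + v×B = (3.86×10⁴, -2.76×10⁴, -1.90×10⁴) N/C.
F = q(E + v×B) = (−1.6×10⁻¹⁹ C)·(3.86×10⁴, -2.76×10⁴, -1.90×10⁴) = (-6.18×10⁻¹⁵, 4.42×10⁻¹⁵, 3.05×10⁻¹⁵) N.
|F| = 8.18×10⁻¹⁵ N.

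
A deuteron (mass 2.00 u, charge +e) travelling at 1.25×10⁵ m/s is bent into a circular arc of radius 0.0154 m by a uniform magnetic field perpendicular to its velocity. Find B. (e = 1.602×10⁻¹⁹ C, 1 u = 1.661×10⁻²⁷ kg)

B ≈ 0.168 T

From |q|vB = mv²/r, B = mv/(|q|r).
B = (3.322×10⁻²⁷)(1.25×10⁵)/((1.602×10⁻¹⁹)(0.0154)) ≈ 0.168 T.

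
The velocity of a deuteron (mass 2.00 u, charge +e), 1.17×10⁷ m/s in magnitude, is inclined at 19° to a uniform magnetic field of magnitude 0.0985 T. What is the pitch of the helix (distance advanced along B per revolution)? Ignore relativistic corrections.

p ≈ 14.6 m

v∥ = v cosθ = 1.17×10⁷·cos19° ≈ 1.106×10⁷ m/s.
T = 2πm/(|q|B) = 2π(3.322×10⁻²⁷)/((1.602×10⁻¹⁹)(0.0985)) ≈ 1.323×10⁻⁶ s.
pitch = v∥ T = (1.106×10⁷)(1.323×10⁻⁶) ≈ 14.6 m.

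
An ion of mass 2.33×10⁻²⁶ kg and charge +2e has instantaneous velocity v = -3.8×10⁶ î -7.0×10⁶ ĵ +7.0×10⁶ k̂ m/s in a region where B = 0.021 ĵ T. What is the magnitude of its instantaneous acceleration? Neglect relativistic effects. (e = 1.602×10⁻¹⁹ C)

|a| ≈ 2.30×10¹² m/s²

v×B = (-1.47×10⁵, 0, -7.98×10⁴) N/C.
F = q v×B = (3.204×10⁻¹⁹ C)·(-1.47×10⁵, 0, -7.98×10⁴) = (-4.71×10⁻¹⁴, 0, -2.56×10⁻¹⁴) N.
|a| = |F|/m = 5.359×10⁻¹⁴/2.33×10⁻²⁶ ≈ 2.30×10¹² m/s².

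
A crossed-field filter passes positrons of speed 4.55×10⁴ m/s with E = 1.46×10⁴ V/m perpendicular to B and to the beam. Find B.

B = 0.321 T

Balance of forces in the selector: qE = qvB ⇒ B = E/v.
B = 1.46×10⁴/4.55×10⁴ = 0.321 T.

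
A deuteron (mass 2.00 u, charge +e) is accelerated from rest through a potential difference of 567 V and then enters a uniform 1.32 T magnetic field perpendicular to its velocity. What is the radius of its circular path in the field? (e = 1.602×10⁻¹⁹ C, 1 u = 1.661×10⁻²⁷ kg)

r ≈ 3.67×10⁻³ m

Acceleration: |q|V = ½mv² ⇒ v = √(2|q|V/m) = √(2·1.602×10⁻¹⁹·567/3.322×10⁻²⁷) ≈ 2.339×10⁵ m/s.
In the field: r = mv/(|q|B) = (3.322×10⁻²⁷)(2.339×10⁵)/((1.602×10⁻¹⁹)(1.32)) ≈ 3.67×10⁻³ m.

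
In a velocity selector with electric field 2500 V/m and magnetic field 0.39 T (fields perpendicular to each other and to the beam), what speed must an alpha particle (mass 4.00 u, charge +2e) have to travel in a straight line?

v = 6400 m/s

For undeflected motion the electric and magnetic forces balance: qE = qvB.
v = E/B = 2500/0.39 = 6400 m/s.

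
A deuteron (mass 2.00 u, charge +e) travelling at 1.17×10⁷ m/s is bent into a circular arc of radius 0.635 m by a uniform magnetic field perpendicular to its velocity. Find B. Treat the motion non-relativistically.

From |q|vB = mv²/r, B = mv/(|q|r).
B = (3.322×10⁻²⁷)(1.17×10⁷)/((1.602×10⁻¹⁹)(0.635)) ≈ 0.382 T.

B ≈ 0.382 T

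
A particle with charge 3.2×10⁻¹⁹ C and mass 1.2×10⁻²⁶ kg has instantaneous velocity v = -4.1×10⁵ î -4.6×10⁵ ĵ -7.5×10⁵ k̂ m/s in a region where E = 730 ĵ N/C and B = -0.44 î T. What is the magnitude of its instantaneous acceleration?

v×B = (0, 3.30×10⁵, -2.02×10⁵) N/C.
E + v×B = (0, 3.31×10⁵, -2.02×10⁵) N/C.
F = q(E + v×B) = (3.2×10⁻¹⁹ C)·(0, 3.31×10⁵, -2.02×10⁵) = (0, 1.06×10⁻¹³, -6.48×10⁻¹⁴) N.
|a| = |F|/m = 1.241×10⁻¹³/1.2×10⁻²⁶ ≈ 1.03×10¹³ m/s².

|a| ≈ 1.03×10¹³ m/s²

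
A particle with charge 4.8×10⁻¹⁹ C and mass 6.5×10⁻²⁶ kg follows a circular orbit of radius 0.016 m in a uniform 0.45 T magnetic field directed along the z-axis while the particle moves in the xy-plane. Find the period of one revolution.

T ≈ 1.9×10⁻⁶ s

The cyclotron period depends only on m, q, B: T = 2πm/(|q|B).
T = 2π(6.5×10⁻²⁶)/((4.8×10⁻¹⁹)(0.45)) ≈ 1.9×10⁻⁶ s.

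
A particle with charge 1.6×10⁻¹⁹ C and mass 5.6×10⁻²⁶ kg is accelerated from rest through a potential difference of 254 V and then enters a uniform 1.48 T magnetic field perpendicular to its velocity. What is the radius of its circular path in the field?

Acceleration: |q|V = ½mv² ⇒ v = √(2|q|V/m) = √(2·1.6×10⁻¹⁹·254/5.6×10⁻²⁶) ≈ 3.810×10⁴ m/s.
In the field: r = mv/(|q|B) = (5.6×10⁻²⁶)(3.810×10⁴)/((1.6×10⁻¹⁹)(1.48)) ≈ 9.01×10⁻³ m.

r ≈ 9.01×10⁻³ m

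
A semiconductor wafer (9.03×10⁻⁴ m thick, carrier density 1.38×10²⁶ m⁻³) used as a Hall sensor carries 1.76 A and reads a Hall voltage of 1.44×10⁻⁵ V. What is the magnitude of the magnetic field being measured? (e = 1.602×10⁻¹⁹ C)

From V_H = IB/(n e t), B = V_H n e t / I.
B = (1.44×10⁻⁵)(1.38×10²⁶)(1.602×10⁻¹⁹)(9.03×10⁻⁴)/1.76 ≈ 0.163 T.

B ≈ 0.163 T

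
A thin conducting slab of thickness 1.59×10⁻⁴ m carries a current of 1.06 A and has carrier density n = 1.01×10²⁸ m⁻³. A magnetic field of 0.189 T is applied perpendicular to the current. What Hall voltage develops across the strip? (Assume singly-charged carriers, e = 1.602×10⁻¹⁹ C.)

V_H ≈ 7.79×10⁻⁷ V

V_H = IB/(n e t).
V_H = (1.06)(0.189)/((1.01×10²⁸)(1.602×10⁻¹⁹)(1.59×10⁻⁴)) ≈ 7.79×10⁻⁷ V.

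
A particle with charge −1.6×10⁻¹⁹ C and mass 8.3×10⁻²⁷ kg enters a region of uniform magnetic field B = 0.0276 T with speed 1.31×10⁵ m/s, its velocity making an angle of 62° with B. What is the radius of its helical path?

r ≈ 0.217 m

v⊥ = v sinθ = 1.31×10⁵·sin62° ≈ 1.157×10⁵ m/s.
r = m v⊥/(|q|B) = (8.3×10⁻²⁷)(1.157×10⁵)/((1.6×10⁻¹⁹)(0.0276)) ≈ 0.217 m.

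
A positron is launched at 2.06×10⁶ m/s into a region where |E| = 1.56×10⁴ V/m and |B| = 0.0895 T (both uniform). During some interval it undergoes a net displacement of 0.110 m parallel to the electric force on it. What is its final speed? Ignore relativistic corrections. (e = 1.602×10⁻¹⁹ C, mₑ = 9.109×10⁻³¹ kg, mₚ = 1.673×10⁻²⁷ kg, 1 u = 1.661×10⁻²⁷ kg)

v_f ≈ 2.47×10⁷ m/s

B does no work; ΔKE = |q|E d.
½mv_f² = ½mv₀² + |q|Ed = ½(9.109×10⁻³¹)(2.06×10⁶)² + (1.602×10⁻¹⁹)(1.56×10⁴)(0.110) ≈ 1.933×10⁻¹⁸ J + 2.749×10⁻¹⁶ J ≈ 2.768×10⁻¹⁶ J.
v_f = √(2·2.768×10⁻¹⁶/9.109×10⁻³¹) ≈ 2.47×10⁷ m/s.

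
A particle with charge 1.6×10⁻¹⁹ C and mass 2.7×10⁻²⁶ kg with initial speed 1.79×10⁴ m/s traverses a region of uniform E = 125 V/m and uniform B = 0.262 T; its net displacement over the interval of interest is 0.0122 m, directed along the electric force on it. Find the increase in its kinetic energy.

The magnetic force is always ⟂ v and does no work; only the electric force changes KE.
ΔKE = F_E · d = |q|E d = (1.6×10⁻¹⁹)(125)(0.0122) ≈ 2.44×10⁻¹⁹ J.

ΔKE ≈ 2.44×10⁻¹⁹ J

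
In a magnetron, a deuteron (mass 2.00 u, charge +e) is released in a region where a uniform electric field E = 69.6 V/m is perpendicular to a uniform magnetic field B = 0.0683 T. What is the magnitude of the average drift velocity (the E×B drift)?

The E×B drift speed is v_d = E/B.
v_d = 69.6/0.0683 = 1020 m/s.

v_d ≈ 1020 m/s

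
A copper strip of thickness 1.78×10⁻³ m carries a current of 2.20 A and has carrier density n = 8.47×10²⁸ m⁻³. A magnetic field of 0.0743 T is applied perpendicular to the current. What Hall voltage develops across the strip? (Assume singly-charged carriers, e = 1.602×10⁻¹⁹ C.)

V_H = IB/(n e t).
V_H = (2.20)(0.0743)/((8.47×10²⁸)(1.602×10⁻¹⁹)(1.78×10⁻³)) ≈ 6.77×10⁻⁹ V.

V_H ≈ 6.77×10⁻⁹ V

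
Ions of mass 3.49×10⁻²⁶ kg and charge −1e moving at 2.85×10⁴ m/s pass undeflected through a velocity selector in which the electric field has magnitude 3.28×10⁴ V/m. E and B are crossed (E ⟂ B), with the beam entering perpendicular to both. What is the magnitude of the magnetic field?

B = 1.15 T

Balance of forces in the selector: qE = qvB ⇒ B = E/v.
B = 3.28×10⁴/2.85×10⁴ = 1.15 T.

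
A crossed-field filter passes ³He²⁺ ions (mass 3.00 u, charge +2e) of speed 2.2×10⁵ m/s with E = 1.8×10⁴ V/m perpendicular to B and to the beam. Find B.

Balance of forces in the selector: qE = qvB ⇒ B = E/v.
B = 1.8×10⁴/2.2×10⁵ = 0.082 T.

B = 0.082 T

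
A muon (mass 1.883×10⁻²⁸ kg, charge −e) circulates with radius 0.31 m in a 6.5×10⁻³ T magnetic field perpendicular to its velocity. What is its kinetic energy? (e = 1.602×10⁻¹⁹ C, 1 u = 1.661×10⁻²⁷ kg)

KE ≈ 1700 eV

v = |q|Br/m, then KE = ½mv² = (qBr)²/(2m).
v = (1.602×10⁻¹⁹)(6.5×10⁻³)(0.31)/1.883×10⁻²⁸ ≈ 1.714×10⁶ m/s.
KE = ½(1.883×10⁻²⁸)(1.714×10⁶)² ≈ 2.8×10⁻¹⁶ J = 1700 eV.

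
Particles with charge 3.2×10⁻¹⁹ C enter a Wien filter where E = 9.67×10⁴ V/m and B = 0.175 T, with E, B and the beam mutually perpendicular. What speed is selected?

For undeflected motion the electric and magnetic forces balance: qE = qvB.
v = E/B = 9.67×10⁴/0.175 = 5.53×10⁵ m/s.

v = 5.53×10⁵ m/s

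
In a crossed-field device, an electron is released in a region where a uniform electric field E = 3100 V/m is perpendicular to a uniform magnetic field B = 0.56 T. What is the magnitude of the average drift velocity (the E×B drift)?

The E×B drift speed is v_d = E/B.
v_d = 3100/0.56 = 5500 m/s.

v_d ≈ 5500 m/s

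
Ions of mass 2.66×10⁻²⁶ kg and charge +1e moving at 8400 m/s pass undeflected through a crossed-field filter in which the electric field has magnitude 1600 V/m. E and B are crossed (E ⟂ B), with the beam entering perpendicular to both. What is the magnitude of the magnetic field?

B = 0.19 T

Balance of forces in the selector: qE = qvB ⇒ B = E/v.
B = 1600/8400 = 0.19 T.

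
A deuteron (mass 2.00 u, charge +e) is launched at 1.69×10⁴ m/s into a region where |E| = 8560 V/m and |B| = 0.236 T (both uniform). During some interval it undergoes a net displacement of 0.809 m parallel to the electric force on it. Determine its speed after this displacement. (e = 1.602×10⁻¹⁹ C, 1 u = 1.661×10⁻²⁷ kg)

v_f ≈ 8.17×10⁵ m/s

B does no work; ΔKE = |q|E d.
½mv_f² = ½mv₀² + |q|Ed = ½(3.322×10⁻²⁷)(1.69×10⁴)² + (1.602×10⁻¹⁹)(8560)(0.809) ≈ 4.744×10⁻¹⁹ J + 1.109×10⁻¹⁵ J ≈ 1.110×10⁻¹⁵ J.
v_f = √(2·1.110×10⁻¹⁵/3.322×10⁻²⁷) ≈ 8.17×10⁵ m/s.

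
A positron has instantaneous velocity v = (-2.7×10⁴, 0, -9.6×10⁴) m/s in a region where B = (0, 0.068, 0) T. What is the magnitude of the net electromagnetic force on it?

|F| ≈ 1.09×10⁻¹⁵ N

v×B = (6530, 0, -1840) N/C.
F = q v×B = (1.602×10⁻¹⁹ C)·(6530, 0, -1840) = (1.05×10⁻¹⁵, 0, -2.94×10⁻¹⁶) N.
|F| = 1.09×10⁻¹⁵ N.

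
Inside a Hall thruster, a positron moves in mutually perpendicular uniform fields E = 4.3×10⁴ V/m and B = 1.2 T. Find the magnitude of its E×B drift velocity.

v_d ≈ 3.6×10⁴ m/s

In crossed fields the guiding centre drifts at v_d = |E×B|/B² = E/B, independent of charge and mass.
v_d = 4.3×10⁴/1.2 = 3.6×10⁴ m/s.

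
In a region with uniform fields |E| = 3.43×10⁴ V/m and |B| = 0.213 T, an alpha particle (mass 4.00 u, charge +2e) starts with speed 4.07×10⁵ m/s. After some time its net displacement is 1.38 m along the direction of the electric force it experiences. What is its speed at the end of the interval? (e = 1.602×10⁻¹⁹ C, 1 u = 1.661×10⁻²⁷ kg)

B does no work; ΔKE = |q|E d.
½mv_f² = ½mv₀² + |q|Ed = ½(6.644×10⁻²⁷)(4.07×10⁵)² + (3.204×10⁻¹⁹)(3.43×10⁴)(1.38) ≈ 5.503×10⁻¹⁶ J + 1.517×10⁻¹⁴ J ≈ 1.572×10⁻¹⁴ J.
v_f = √(2·1.572×10⁻¹⁴/6.644×10⁻²⁷) ≈ 2.18×10⁶ m/s.

v_f ≈ 2.18×10⁶ m/s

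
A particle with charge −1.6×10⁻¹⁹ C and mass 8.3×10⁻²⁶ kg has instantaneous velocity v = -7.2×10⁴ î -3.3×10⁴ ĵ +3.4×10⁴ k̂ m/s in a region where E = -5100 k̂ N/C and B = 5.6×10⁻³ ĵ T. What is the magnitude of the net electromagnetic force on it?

v×B = (-190, 0, -403) N/C.
E + v×B = (-190, 0, -5500) N/C.
F = q(E + v×B) = (−1.6×10⁻¹⁹ C)·(-190, 0, -5500) = (3.05×10⁻¹⁷, 0, 8.81×10⁻¹⁶) N.
|F| = 8.81×10⁻¹⁶ N.

|F| ≈ 8.81×10⁻¹⁶ N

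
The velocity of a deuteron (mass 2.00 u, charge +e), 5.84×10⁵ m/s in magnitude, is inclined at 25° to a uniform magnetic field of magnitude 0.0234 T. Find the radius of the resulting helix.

r ≈ 0.219 m

v⊥ = v sinθ = 5.84×10⁵·sin25° ≈ 2.468×10⁵ m/s.
r = m v⊥/(|q|B) = (3.322×10⁻²⁷)(2.468×10⁵)/((1.602×10⁻¹⁹)(0.0234)) ≈ 0.219 m.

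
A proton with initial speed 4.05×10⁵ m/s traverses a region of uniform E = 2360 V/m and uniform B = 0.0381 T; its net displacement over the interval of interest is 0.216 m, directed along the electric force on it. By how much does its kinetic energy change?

The magnetic force is always ⟂ v and does no work; only the electric force changes KE.
ΔKE = F_E · d = |q|E d = (1.602×10⁻¹⁹)(2360)(0.216) ≈ 8.17×10⁻¹⁷ J.

ΔKE ≈ 8.17×10⁻¹⁷ J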